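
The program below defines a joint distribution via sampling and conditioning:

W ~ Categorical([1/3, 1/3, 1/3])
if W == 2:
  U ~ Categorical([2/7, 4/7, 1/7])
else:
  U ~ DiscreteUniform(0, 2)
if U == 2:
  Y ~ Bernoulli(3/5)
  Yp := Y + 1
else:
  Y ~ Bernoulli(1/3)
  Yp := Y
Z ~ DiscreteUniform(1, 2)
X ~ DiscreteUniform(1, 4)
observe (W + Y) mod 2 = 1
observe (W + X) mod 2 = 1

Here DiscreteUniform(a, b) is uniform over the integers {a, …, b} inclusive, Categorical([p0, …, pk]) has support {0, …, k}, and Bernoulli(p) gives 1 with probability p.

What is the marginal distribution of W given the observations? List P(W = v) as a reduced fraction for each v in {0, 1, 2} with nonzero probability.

P(W=0) = 133/432, P(W=1) = 91/216, P(W=2) = 13/48

Enumerate traces; 36 have nonzero weight after conditioning:
  (W=0, U=0, Y=1, Z=1, X=1) weight 1/216
  (W=0, U=0, Y=1, Z=1, X=3) weight 1/216
  (W=0, U=0, Y=1, Z=2, X=1) weight 1/216
  (W=0, U=0, Y=1, Z=2, X=3) weight 1/216
  (W=0, U=1, Y=1, Z=1, X=1) weight 1/216
  (W=0, U=1, Y=1, Z=1, X=3) weight 1/216
  (W=0, U=1, Y=1, Z=2, X=1) weight 1/216
  (W=0, U=1, Y=1, Z=2, X=3) weight 1/216
  (W=1, U=0, Y=0, Z=1, X=2) weight 1/108
  (W=2, U=0, Y=1, Z=1, X=1) weight 1/252
  … 26 more
Group by W:
  weight(W=0) = 19/270
  weight(W=1) = 13/135
  weight(W=2) = 13/210
Total weight = 19/270 + 13/135 + 13/210 = 8/35
P(W=0 | obs) = 19/270 / 8/35 = 133/432
P(W=1 | obs) = 13/135 / 8/35 = 91/216
P(W=2 | obs) = 13/210 / 8/35 = 13/48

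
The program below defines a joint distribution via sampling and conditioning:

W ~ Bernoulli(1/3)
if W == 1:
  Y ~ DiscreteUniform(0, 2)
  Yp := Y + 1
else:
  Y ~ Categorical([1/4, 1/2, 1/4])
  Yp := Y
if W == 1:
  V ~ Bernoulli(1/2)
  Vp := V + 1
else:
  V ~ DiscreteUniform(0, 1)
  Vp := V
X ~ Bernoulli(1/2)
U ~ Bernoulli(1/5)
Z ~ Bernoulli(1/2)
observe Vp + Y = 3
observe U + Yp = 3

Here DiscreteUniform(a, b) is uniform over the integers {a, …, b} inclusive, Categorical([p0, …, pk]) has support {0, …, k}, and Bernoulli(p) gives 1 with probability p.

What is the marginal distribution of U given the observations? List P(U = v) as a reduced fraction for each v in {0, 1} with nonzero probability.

Enumerate traces; 12 have nonzero weight after conditioning:
  (W=0, Y=2, V=1, X=0, U=1, Z=0) weight 1/240
  (W=0, Y=2, V=1, X=0, U=1, Z=1) weight 1/240
  (W=0, Y=2, V=1, X=1, U=1, Z=0) weight 1/240
  (W=0, Y=2, V=1, X=1, U=1, Z=1) weight 1/240
  (W=1, Y=1, V=1, X=0, U=1, Z=0) weight 1/360
  (W=1, Y=1, V=1, X=0, U=1, Z=1) weight 1/360
  (W=1, Y=1, V=1, X=1, U=1, Z=0) weight 1/360
  (W=1, Y=1, V=1, X=1, U=1, Z=1) weight 1/360
  (W=1, Y=2, V=0, X=0, U=0, Z=0) weight 1/90
  … 3 more
Group by U:
  weight(U=0) = 2/45
  weight(U=1) = 1/36
Total weight = 2/45 + 1/36 = 13/180
P(U=0 | obs) = 2/45 / 13/180 = 8/13
P(U=1 | obs) = 1/36 / 13/180 = 5/13

P(U=0) = 8/13, P(U=1) = 5/13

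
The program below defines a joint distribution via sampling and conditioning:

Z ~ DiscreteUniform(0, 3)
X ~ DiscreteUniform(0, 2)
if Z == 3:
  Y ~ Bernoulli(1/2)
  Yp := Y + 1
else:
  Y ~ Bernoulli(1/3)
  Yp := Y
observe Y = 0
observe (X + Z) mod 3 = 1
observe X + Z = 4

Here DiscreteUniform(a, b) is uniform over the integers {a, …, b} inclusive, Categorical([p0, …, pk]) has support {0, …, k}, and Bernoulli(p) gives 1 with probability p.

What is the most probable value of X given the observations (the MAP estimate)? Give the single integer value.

argmax_v P(X = v | obs) = 2

Enumerate traces; 2 have nonzero weight after conditioning:
  (Z=2, X=2, Y=0) weight 1/18
  (Z=3, X=1, Y=0) weight 1/24
Group by X:
  weight(X=1) = 1/24
  weight(X=2) = 1/18
Total weight = 1/24 + 1/18 = 7/72
P(X=1 | obs) = 1/24 / 7/72 = 3/7
P(X=2 | obs) = 1/18 / 7/72 = 4/7
argmax = 2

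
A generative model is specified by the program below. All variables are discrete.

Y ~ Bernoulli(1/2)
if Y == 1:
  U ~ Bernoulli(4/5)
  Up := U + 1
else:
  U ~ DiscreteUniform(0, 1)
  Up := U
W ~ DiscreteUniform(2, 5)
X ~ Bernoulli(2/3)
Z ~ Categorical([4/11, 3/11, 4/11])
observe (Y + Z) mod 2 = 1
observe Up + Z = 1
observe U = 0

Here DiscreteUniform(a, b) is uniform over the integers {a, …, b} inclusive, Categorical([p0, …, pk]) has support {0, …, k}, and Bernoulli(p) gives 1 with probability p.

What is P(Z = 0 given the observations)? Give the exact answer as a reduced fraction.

P(Z = 0 | obs) = 8/23

Enumerate traces; 16 have nonzero weight after conditioning:
  (Y=0, U=0, W=2, X=0, Z=1) weight 1/176
  (Y=0, U=0, W=2, X=1, Z=1) weight 1/88
  (Y=0, U=0, W=3, X=0, Z=1) weight 1/176
  (Y=0, U=0, W=3, X=1, Z=1) weight 1/88
  (Y=0, U=0, W=4, X=0, Z=1) weight 1/176
  (Y=0, U=0, W=4, X=1, Z=1) weight 1/88
  (Y=0, U=0, W=5, X=0, Z=1) weight 1/176
  (Y=0, U=0, W=5, X=1, Z=1) weight 1/88
  (Y=1, U=0, W=2, X=0, Z=0) weight 1/330
  … 7 more
Group by Z:
  weight(Z=0) = 2/55
  weight(Z=1) = 3/44
Total weight = 2/55 + 3/44 = 23/220
P(Z=0 | obs) = 2/55 / 23/220 = 8/23
P(Z=1 | obs) = 3/44 / 23/220 = 15/23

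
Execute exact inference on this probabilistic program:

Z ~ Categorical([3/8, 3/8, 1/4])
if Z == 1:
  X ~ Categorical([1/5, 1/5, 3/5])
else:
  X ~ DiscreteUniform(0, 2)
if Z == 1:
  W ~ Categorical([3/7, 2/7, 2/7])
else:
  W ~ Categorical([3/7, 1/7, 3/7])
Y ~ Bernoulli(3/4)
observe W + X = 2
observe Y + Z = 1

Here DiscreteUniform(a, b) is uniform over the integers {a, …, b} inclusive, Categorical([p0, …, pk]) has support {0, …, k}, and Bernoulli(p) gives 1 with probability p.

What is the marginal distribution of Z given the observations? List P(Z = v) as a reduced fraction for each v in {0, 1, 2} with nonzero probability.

Enumerate traces; 6 have nonzero weight after conditioning:
  (Z=0, X=0, W=2, Y=1) weight 9/224
  (Z=0, X=1, W=1, Y=1) weight 3/224
  (Z=0, X=2, W=0, Y=1) weight 9/224
  (Z=1, X=0, W=2, Y=0) weight 3/560
  (Z=1, X=1, W=1, Y=0) weight 3/560
  (Z=1, X=2, W=0, Y=0) weight 27/1120
Group by Z:
  weight(Z=0) = 3/32
  weight(Z=1) = 39/1120
Total weight = 3/32 + 39/1120 = 9/70
P(Z=0 | obs) = 3/32 / 9/70 = 35/48
P(Z=1 | obs) = 39/1120 / 9/70 = 13/48

P(Z=0) = 35/48, P(Z=1) = 13/48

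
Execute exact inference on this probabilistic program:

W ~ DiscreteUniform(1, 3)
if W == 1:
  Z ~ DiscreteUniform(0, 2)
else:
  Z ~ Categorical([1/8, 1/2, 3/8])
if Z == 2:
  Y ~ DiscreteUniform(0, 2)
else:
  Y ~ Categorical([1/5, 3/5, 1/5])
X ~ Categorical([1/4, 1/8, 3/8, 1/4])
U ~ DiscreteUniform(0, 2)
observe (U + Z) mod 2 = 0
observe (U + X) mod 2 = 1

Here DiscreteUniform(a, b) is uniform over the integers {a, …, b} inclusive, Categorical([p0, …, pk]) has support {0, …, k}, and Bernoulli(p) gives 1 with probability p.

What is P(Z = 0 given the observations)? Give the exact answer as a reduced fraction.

Enumerate traces; 90 have nonzero weight after conditioning:
  (W=1, Z=0, Y=0, X=1, U=0) weight 1/1080
  (W=1, Z=0, Y=0, X=1, U=2) weight 1/1080
  (W=1, Z=0, Y=0, X=3, U=0) weight 1/540
  (W=1, Z=0, Y=0, X=3, U=2) weight 1/540
  (W=1, Z=0, Y=1, X=1, U=0) weight 1/360
  (W=1, Z=0, Y=1, X=1, U=2) weight 1/360
  (W=1, Z=0, Y=1, X=3, U=0) weight 1/180
  (W=1, Z=0, Y=1, X=3, U=2) weight 1/180
  (W=1, Z=1, Y=0, X=0, U=1) weight 1/540
  (W=1, Z=2, Y=0, X=1, U=0) weight 1/648
  … 80 more
Group by Z:
  weight(Z=0) = 7/144
  weight(Z=1) = 5/54
  weight(Z=2) = 13/144
Total weight = 7/144 + 5/54 + 13/144 = 25/108
P(Z=0 | obs) = 7/144 / 25/108 = 21/100
P(Z=1 | obs) = 5/54 / 25/108 = 2/5
P(Z=2 | obs) = 13/144 / 25/108 = 39/100

P(Z = 0 | obs) = 21/100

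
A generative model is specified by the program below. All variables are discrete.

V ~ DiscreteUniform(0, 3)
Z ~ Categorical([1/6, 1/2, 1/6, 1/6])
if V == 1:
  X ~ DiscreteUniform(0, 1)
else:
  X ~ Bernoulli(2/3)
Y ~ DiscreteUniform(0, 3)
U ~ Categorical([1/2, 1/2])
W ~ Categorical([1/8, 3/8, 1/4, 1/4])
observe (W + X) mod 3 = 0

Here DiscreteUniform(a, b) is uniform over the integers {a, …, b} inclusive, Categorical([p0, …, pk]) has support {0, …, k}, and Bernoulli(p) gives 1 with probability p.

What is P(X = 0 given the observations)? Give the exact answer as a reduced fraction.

Enumerate traces; 384 have nonzero weight after conditioning:
  (V=0, Z=0, X=0, Y=0, U=0, W=0) weight 1/4608
  (V=0, Z=0, X=0, Y=0, U=0, W=3) weight 1/2304
  (V=0, Z=0, X=0, Y=0, U=1, W=0) weight 1/4608
  (V=0, Z=0, X=0, Y=0, U=1, W=3) weight 1/2304
  (V=0, Z=0, X=0, Y=1, U=0, W=0) weight 1/4608
  (V=0, Z=0, X=0, Y=1, U=0, W=3) weight 1/2304
  (V=0, Z=0, X=0, Y=1, U=1, W=0) weight 1/4608
  (V=0, Z=0, X=0, Y=1, U=1, W=3) weight 1/2304
  (V=0, Z=0, X=1, Y=0, U=0, W=2) weight 1/1152
  … 375 more
Group by X:
  weight(X=0) = 9/64
  weight(X=1) = 5/32
Total weight = 9/64 + 5/32 = 19/64
P(X=0 | obs) = 9/64 / 19/64 = 9/19
P(X=1 | obs) = 5/32 / 19/64 = 10/19

P(X = 0 | obs) = 9/19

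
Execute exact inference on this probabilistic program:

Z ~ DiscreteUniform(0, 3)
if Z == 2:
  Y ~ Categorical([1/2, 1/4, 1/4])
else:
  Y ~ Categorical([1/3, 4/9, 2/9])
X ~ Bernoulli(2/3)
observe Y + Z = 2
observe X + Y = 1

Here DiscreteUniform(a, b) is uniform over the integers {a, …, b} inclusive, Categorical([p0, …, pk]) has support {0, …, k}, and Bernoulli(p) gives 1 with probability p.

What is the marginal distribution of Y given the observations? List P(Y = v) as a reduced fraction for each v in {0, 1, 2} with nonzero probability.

Enumerate traces; 2 have nonzero weight after conditioning:
  (Z=1, Y=1, X=0) weight 1/27
  (Z=2, Y=0, X=1) weight 1/12
Group by Y:
  weight(Y=0) = 1/12
  weight(Y=1) = 1/27
Total weight = 1/12 + 1/27 = 13/108
P(Y=0 | obs) = 1/12 / 13/108 = 9/13
P(Y=1 | obs) = 1/27 / 13/108 = 4/13

P(Y=0) = 9/13, P(Y=1) = 4/13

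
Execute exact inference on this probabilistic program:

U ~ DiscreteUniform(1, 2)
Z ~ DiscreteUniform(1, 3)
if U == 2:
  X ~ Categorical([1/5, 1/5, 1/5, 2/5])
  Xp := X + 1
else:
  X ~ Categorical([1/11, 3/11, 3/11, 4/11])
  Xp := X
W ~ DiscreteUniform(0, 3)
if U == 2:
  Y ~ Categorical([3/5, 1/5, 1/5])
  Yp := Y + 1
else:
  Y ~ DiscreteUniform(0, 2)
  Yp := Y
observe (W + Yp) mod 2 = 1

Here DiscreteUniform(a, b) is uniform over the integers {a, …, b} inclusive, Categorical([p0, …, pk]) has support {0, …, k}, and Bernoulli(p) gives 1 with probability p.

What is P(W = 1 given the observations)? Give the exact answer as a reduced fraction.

P(W = 1 | obs) = 13/60

Enumerate traces; 144 have nonzero weight after conditioning:
  (U=1, Z=1, X=0, W=0, Y=1) weight 1/792
  (U=1, Z=1, X=0, W=1, Y=0) weight 1/792
  (U=1, Z=1, X=0, W=1, Y=2) weight 1/792
  (U=1, Z=1, X=0, W=2, Y=1) weight 1/792
  (U=1, Z=1, X=0, W=3, Y=0) weight 1/792
  (U=1, Z=1, X=0, W=3, Y=2) weight 1/792
  (U=1, Z=1, X=1, W=0, Y=1) weight 1/264
  (U=1, Z=1, X=1, W=1, Y=0) weight 1/264
  … 136 more
Group by W:
  weight(W=0) = 17/120
  weight(W=1) = 13/120
  weight(W=2) = 17/120
  weight(W=3) = 13/120
Total weight = 17/120 + 13/120 + 17/120 + 13/120 = 1/2
P(W=0 | obs) = 17/120 / 1/2 = 17/60
P(W=1 | obs) = 13/120 / 1/2 = 13/60
P(W=2 | obs) = 17/120 / 1/2 = 17/60
P(W=3 | obs) = 13/120 / 1/2 = 13/60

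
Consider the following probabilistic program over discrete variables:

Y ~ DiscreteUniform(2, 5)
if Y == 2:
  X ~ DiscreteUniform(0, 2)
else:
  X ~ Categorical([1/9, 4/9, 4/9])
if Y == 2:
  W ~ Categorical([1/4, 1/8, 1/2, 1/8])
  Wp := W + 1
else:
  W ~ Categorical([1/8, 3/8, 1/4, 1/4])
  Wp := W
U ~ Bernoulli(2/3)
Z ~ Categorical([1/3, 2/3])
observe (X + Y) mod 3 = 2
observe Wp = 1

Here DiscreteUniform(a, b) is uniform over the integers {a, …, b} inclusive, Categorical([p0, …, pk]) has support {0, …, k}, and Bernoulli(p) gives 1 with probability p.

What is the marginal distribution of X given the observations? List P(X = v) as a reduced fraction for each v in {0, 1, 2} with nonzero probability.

Enumerate traces; 16 have nonzero weight after conditioning:
  (Y=2, X=0, W=0, U=0, Z=0) weight 1/432
  (Y=2, X=0, W=0, U=0, Z=1) weight 1/216
  (Y=2, X=0, W=0, U=1, Z=0) weight 1/216
  (Y=2, X=0, W=0, U=1, Z=1) weight 1/108
  (Y=3, X=2, W=1, U=0, Z=0) weight 1/216
  (Y=3, X=2, W=1, U=0, Z=1) weight 1/108
  (Y=3, X=2, W=1, U=1, Z=0) weight 1/108
  (Y=3, X=2, W=1, U=1, Z=1) weight 1/54
  (Y=4, X=1, W=1, U=0, Z=0) weight 1/216
  … 7 more
Group by X:
  weight(X=0) = 1/32
  weight(X=1) = 1/24
  weight(X=2) = 1/24
Total weight = 1/32 + 1/24 + 1/24 = 11/96
P(X=0 | obs) = 1/32 / 11/96 = 3/11
P(X=1 | obs) = 1/24 / 11/96 = 4/11
P(X=2 | obs) = 1/24 / 11/96 = 4/11

P(X=0) = 3/11, P(X=1) = 4/11, P(X=2) = 4/11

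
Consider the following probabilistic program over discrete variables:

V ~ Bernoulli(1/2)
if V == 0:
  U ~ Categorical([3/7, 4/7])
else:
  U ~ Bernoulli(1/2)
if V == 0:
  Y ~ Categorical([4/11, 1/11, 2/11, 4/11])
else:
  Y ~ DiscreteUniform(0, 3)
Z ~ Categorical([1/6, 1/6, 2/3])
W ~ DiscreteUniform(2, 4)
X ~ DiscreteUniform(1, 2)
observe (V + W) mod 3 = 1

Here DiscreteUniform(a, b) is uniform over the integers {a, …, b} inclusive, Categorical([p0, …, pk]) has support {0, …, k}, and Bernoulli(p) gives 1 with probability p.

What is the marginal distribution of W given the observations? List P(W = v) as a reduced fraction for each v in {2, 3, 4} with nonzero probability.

Enumerate traces; 96 have nonzero weight after conditioning:
  (V=0, U=0, Y=0, Z=0, W=4, X=1) weight 1/462
  (V=0, U=0, Y=0, Z=0, W=4, X=2) weight 1/462
  (V=0, U=0, Y=0, Z=1, W=4, X=1) weight 1/462
  (V=0, U=0, Y=0, Z=1, W=4, X=2) weight 1/462
  (V=0, U=0, Y=0, Z=2, W=4, X=1) weight 2/231
  (V=0, U=0, Y=0, Z=2, W=4, X=2) weight 2/231
  (V=0, U=0, Y=1, Z=0, W=4, X=1) weight 1/1848
  (V=0, U=0, Y=1, Z=0, W=4, X=2) weight 1/1848
  (V=1, U=0, Y=0, Z=0, W=3, X=1) weight 1/576
  … 87 more
Group by W:
  weight(W=3) = 1/6
  weight(W=4) = 1/6
Total weight = 1/6 + 1/6 = 1/3
P(W=3 | obs) = 1/6 / 1/3 = 1/2
P(W=4 | obs) = 1/6 / 1/3 = 1/2

P(W=3) = 1/2, P(W=4) = 1/2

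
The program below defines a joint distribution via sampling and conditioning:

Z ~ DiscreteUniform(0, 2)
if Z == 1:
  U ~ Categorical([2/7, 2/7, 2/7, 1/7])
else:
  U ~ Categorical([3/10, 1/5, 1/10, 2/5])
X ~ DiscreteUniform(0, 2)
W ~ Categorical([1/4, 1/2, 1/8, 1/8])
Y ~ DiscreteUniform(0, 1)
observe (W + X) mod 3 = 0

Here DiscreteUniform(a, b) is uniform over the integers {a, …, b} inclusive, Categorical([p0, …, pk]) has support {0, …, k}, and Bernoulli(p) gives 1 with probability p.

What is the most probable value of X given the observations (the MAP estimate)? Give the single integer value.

argmax_v P(X = v | obs) = 2

Enumerate traces; 96 have nonzero weight after conditioning:
  (Z=0, U=0, X=0, W=0, Y=0) weight 1/240
  (Z=0, U=0, X=0, W=0, Y=1) weight 1/240
  (Z=0, U=0, X=0, W=3, Y=0) weight 1/480
  (Z=0, U=0, X=0, W=3, Y=1) weight 1/480
  (Z=0, U=0, X=1, W=2, Y=0) weight 1/480
  (Z=0, U=0, X=1, W=2, Y=1) weight 1/480
  (Z=0, U=0, X=2, W=1, Y=0) weight 1/120
  (Z=0, U=0, X=2, W=1, Y=1) weight 1/120
  … 88 more
Group by X:
  weight(X=0) = 1/8
  weight(X=1) = 1/24
  weight(X=2) = 1/6
Total weight = 1/8 + 1/24 + 1/6 = 1/3
P(X=0 | obs) = 1/8 / 1/3 = 3/8
P(X=1 | obs) = 1/24 / 1/3 = 1/8
P(X=2 | obs) = 1/6 / 1/3 = 1/2
argmax = 2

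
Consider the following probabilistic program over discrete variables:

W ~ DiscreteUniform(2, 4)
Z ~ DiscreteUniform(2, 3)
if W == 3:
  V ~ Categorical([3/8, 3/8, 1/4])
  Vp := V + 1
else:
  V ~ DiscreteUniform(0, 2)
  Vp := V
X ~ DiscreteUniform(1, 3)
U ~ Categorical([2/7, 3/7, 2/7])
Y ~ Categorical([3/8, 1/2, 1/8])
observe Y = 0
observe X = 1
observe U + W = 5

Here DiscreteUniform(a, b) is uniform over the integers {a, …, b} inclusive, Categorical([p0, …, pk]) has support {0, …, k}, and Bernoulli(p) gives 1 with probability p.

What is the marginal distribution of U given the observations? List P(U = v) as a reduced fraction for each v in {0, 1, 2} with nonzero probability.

P(U=1) = 3/5, P(U=2) = 2/5

Enumerate traces; 12 have nonzero weight after conditioning:
  (W=3, Z=2, V=0, X=1, U=2, Y=0) weight 1/448
  (W=3, Z=2, V=1, X=1, U=2, Y=0) weight 1/448
  (W=3, Z=2, V=2, X=1, U=2, Y=0) weight 1/672
  (W=3, Z=3, V=0, X=1, U=2, Y=0) weight 1/448
  (W=3, Z=3, V=1, X=1, U=2, Y=0) weight 1/448
  (W=3, Z=3, V=2, X=1, U=2, Y=0) weight 1/672
  (W=4, Z=2, V=0, X=1, U=1, Y=0) weight 1/336
  (W=4, Z=2, V=1, X=1, U=1, Y=0) weight 1/336
  … 4 more
Group by U:
  weight(U=1) = 1/56
  weight(U=2) = 1/84
Total weight = 1/56 + 1/84 = 5/168
P(U=1 | obs) = 1/56 / 5/168 = 3/5
P(U=2 | obs) = 1/84 / 5/168 = 2/5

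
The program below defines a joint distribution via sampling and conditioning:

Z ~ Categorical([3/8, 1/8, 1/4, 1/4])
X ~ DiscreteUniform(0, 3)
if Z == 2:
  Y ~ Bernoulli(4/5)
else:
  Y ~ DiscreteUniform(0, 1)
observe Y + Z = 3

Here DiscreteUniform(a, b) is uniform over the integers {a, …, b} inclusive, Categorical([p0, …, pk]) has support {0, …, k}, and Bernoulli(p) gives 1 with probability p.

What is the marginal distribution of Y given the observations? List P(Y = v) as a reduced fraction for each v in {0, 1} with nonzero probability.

P(Y=0) = 5/13, P(Y=1) = 8/13

Enumerate traces; 8 have nonzero weight after conditioning:
  (Z=2, X=0, Y=1) weight 1/20
  (Z=2, X=1, Y=1) weight 1/20
  (Z=2, X=2, Y=1) weight 1/20
  (Z=2, X=3, Y=1) weight 1/20
  (Z=3, X=0, Y=0) weight 1/32
  (Z=3, X=1, Y=0) weight 1/32
  (Z=3, X=2, Y=0) weight 1/32
  (Z=3, X=3, Y=0) weight 1/32
Group by Y:
  weight(Y=0) = 1/8
  weight(Y=1) = 1/5
Total weight = 1/8 + 1/5 = 13/40
P(Y=0 | obs) = 1/8 / 13/40 = 5/13
P(Y=1 | obs) = 1/5 / 13/40 = 8/13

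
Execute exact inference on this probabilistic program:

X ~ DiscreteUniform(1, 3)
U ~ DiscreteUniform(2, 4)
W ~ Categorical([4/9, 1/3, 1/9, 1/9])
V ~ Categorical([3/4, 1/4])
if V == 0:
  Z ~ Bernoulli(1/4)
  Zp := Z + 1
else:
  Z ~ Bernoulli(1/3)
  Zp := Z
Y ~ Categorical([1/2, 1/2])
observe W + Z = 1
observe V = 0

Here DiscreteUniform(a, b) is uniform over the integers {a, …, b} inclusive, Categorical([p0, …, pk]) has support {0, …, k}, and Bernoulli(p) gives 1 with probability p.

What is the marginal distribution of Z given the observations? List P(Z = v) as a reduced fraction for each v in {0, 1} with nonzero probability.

P(Z=0) = 9/13, P(Z=1) = 4/13

Enumerate traces; 36 have nonzero weight after conditioning:
  (X=1, U=2, W=0, V=0, Z=1, Y=0) weight 1/216
  (X=1, U=2, W=0, V=0, Z=1, Y=1) weight 1/216
  (X=1, U=2, W=1, V=0, Z=0, Y=0) weight 1/96
  (X=1, U=2, W=1, V=0, Z=0, Y=1) weight 1/96
  (X=1, U=3, W=0, V=0, Z=1, Y=0) weight 1/216
  (X=1, U=3, W=0, V=0, Z=1, Y=1) weight 1/216
  (X=1, U=3, W=1, V=0, Z=0, Y=0) weight 1/96
  (X=1, U=3, W=1, V=0, Z=0, Y=1) weight 1/96
  … 28 more
Group by Z:
  weight(Z=0) = 3/16
  weight(Z=1) = 1/12
Total weight = 3/16 + 1/12 = 13/48
P(Z=0 | obs) = 3/16 / 13/48 = 9/13
P(Z=1 | obs) = 1/12 / 13/48 = 4/13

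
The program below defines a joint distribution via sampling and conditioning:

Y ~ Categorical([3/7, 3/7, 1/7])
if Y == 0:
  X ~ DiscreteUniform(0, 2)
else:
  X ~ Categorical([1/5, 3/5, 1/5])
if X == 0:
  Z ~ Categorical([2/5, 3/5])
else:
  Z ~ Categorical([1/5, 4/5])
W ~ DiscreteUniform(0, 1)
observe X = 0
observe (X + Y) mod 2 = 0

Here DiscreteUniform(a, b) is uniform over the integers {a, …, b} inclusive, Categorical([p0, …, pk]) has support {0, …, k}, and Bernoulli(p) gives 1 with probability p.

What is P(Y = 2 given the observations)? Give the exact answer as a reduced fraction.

P(Y = 2 | obs) = 1/6

Enumerate traces; 8 have nonzero weight after conditioning:
  (Y=0, X=0, Z=0, W=0) weight 1/35
  (Y=0, X=0, Z=0, W=1) weight 1/35
  (Y=0, X=0, Z=1, W=0) weight 3/70
  (Y=0, X=0, Z=1, W=1) weight 3/70
  (Y=2, X=0, Z=0, W=0) weight 1/175
  (Y=2, X=0, Z=0, W=1) weight 1/175
  (Y=2, X=0, Z=1, W=0) weight 3/350
  (Y=2, X=0, Z=1, W=1) weight 3/350
Group by Y:
  weight(Y=0) = 1/7
  weight(Y=2) = 1/35
Total weight = 1/7 + 1/35 = 6/35
P(Y=0 | obs) = 1/7 / 6/35 = 5/6
P(Y=2 | obs) = 1/35 / 6/35 = 1/6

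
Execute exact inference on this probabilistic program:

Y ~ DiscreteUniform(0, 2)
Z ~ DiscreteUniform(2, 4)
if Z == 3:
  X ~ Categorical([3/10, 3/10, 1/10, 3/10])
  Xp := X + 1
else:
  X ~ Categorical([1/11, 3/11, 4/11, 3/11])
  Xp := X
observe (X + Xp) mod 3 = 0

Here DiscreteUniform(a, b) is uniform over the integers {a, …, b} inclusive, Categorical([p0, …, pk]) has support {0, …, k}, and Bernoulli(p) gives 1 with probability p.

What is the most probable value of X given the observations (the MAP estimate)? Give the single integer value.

argmax_v P(X = v | obs) = 3

Enumerate traces; 15 have nonzero weight after conditioning:
  (Y=0, Z=2, X=0) weight 1/99
  (Y=0, Z=2, X=3) weight 1/33
  (Y=0, Z=3, X=1) weight 1/30
  (Y=0, Z=4, X=0) weight 1/99
  (Y=0, Z=4, X=3) weight 1/33
  (Y=1, Z=2, X=0) weight 1/99
  (Y=1, Z=2, X=3) weight 1/33
  (Y=1, Z=3, X=1) weight 1/30
  … 7 more
Group by X:
  weight(X=0) = 2/33
  weight(X=1) = 1/10
  weight(X=3) = 2/11
Total weight = 2/33 + 1/10 + 2/11 = 113/330
P(X=0 | obs) = 2/33 / 113/330 = 20/113
P(X=1 | obs) = 1/10 / 113/330 = 33/113
P(X=3 | obs) = 2/11 / 113/330 = 60/113
argmax = 3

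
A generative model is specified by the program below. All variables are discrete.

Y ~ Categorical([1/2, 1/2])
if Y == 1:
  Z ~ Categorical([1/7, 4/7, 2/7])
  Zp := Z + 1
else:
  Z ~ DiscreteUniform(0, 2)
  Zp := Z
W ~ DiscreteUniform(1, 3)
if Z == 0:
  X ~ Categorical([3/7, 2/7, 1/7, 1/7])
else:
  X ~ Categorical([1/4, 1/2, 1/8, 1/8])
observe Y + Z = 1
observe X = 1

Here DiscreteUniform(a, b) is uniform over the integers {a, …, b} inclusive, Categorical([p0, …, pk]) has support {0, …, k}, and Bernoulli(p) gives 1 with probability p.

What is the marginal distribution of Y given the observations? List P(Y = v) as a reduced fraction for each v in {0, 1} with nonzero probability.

Enumerate traces; 6 have nonzero weight after conditioning:
  (Y=0, Z=1, W=1, X=1) weight 1/36
  (Y=0, Z=1, W=2, X=1) weight 1/36
  (Y=0, Z=1, W=3, X=1) weight 1/36
  (Y=1, Z=0, W=1, X=1) weight 1/147
  (Y=1, Z=0, W=2, X=1) weight 1/147
  (Y=1, Z=0, W=3, X=1) weight 1/147
Group by Y:
  weight(Y=0) = 1/12
  weight(Y=1) = 1/49
Total weight = 1/12 + 1/49 = 61/588
P(Y=0 | obs) = 1/12 / 61/588 = 49/61
P(Y=1 | obs) = 1/49 / 61/588 = 12/61

P(Y=0) = 49/61, P(Y=1) = 12/61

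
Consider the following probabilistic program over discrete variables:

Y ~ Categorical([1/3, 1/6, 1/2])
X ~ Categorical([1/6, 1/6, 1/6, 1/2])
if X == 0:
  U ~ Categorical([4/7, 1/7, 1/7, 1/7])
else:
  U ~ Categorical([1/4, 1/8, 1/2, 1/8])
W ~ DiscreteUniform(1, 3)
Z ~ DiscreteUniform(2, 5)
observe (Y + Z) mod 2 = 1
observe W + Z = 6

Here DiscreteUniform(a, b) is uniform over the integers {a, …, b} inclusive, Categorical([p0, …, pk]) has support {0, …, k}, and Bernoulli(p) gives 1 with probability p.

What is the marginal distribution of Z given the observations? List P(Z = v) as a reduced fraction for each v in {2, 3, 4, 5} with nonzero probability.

Enumerate traces; 80 have nonzero weight after conditioning:
  (Y=0, X=0, U=0, W=1, Z=5) weight 1/378
  (Y=0, X=0, U=0, W=3, Z=3) weight 1/378
  (Y=0, X=0, U=1, W=1, Z=5) weight 1/1512
  (Y=0, X=0, U=1, W=3, Z=3) weight 1/1512
  (Y=0, X=0, U=2, W=1, Z=5) weight 1/1512
  (Y=0, X=0, U=2, W=3, Z=3) weight 1/1512
  (Y=0, X=0, U=3, W=1, Z=5) weight 1/1512
  (Y=0, X=0, U=3, W=3, Z=3) weight 1/1512
  (Y=1, X=0, U=0, W=2, Z=4) weight 1/756
  … 71 more
Group by Z:
  weight(Z=3) = 5/72
  weight(Z=4) = 1/72
  weight(Z=5) = 5/72
Total weight = 5/72 + 1/72 + 5/72 = 11/72
P(Z=3 | obs) = 5/72 / 11/72 = 5/11
P(Z=4 | obs) = 1/72 / 11/72 = 1/11
P(Z=5 | obs) = 5/72 / 11/72 = 5/11

P(Z=3) = 5/11, P(Z=4) = 1/11, P(Z=5) = 5/11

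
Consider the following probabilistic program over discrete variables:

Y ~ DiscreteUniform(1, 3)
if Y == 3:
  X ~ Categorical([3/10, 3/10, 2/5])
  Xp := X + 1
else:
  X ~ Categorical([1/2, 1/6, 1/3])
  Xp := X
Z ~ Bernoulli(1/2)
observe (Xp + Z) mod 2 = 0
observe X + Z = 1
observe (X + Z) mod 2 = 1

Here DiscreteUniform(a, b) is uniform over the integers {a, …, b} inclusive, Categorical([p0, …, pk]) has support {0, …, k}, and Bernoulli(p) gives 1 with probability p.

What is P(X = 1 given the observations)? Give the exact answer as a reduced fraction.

Enumerate traces; 2 have nonzero weight after conditioning:
  (Y=3, X=0, Z=1) weight 1/20
  (Y=3, X=1, Z=0) weight 1/20
Group by X:
  weight(X=0) = 1/20
  weight(X=1) = 1/20
Total weight = 1/20 + 1/20 = 1/10
P(X=0 | obs) = 1/20 / 1/10 = 1/2
P(X=1 | obs) = 1/20 / 1/10 = 1/2

P(X = 1 | obs) = 1/2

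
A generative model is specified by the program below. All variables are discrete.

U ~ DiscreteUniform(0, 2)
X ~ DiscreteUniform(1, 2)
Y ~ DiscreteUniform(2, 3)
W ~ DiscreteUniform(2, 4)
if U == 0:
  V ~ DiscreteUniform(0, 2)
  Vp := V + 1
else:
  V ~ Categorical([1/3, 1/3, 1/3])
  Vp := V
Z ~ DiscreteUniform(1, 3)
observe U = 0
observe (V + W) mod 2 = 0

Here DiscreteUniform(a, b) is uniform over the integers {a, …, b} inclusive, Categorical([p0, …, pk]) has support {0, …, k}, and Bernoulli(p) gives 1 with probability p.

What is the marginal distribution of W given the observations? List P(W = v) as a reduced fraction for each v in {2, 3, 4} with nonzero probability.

P(W=2) = 2/5, P(W=3) = 1/5, P(W=4) = 2/5

Enumerate traces; 60 have nonzero weight after conditioning:
  (U=0, X=1, Y=2, W=2, V=0, Z=1) weight 1/324
  (U=0, X=1, Y=2, W=2, V=0, Z=2) weight 1/324
  (U=0, X=1, Y=2, W=2, V=0, Z=3) weight 1/324
  (U=0, X=1, Y=2, W=2, V=2, Z=1) weight 1/324
  (U=0, X=1, Y=2, W=2, V=2, Z=2) weight 1/324
  (U=0, X=1, Y=2, W=2, V=2, Z=3) weight 1/324
  (U=0, X=1, Y=2, W=3, V=1, Z=1) weight 1/324
  (U=0, X=1, Y=2, W=3, V=1, Z=2) weight 1/324
  (U=0, X=1, Y=2, W=4, V=0, Z=1) weight 1/324
  … 51 more
Group by W:
  weight(W=2) = 2/27
  weight(W=3) = 1/27
  weight(W=4) = 2/27
Total weight = 2/27 + 1/27 + 2/27 = 5/27
P(W=2 | obs) = 2/27 / 5/27 = 2/5
P(W=3 | obs) = 1/27 / 5/27 = 1/5
P(W=4 | obs) = 2/27 / 5/27 = 2/5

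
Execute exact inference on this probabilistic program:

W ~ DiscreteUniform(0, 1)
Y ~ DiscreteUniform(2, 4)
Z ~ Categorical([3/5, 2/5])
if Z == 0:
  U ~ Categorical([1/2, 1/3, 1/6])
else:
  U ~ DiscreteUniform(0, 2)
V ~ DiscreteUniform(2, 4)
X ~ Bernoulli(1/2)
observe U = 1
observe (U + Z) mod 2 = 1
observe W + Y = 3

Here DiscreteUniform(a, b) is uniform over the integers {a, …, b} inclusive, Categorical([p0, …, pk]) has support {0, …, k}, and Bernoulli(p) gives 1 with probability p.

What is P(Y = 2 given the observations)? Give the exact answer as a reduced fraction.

P(Y = 2 | obs) = 1/2

Enumerate traces; 12 have nonzero weight after conditioning:
  (W=0, Y=3, Z=0, U=1, V=2, X=0) weight 1/180
  (W=0, Y=3, Z=0, U=1, V=2, X=1) weight 1/180
  (W=0, Y=3, Z=0, U=1, V=3, X=0) weight 1/180
  (W=0, Y=3, Z=0, U=1, V=3, X=1) weight 1/180
  (W=0, Y=3, Z=0, U=1, V=4, X=0) weight 1/180
  (W=0, Y=3, Z=0, U=1, V=4, X=1) weight 1/180
  (W=1, Y=2, Z=0, U=1, V=2, X=0) weight 1/180
  (W=1, Y=2, Z=0, U=1, V=2, X=1) weight 1/180
  … 4 more
Group by Y:
  weight(Y=2) = 1/30
  weight(Y=3) = 1/30
Total weight = 1/30 + 1/30 = 1/15
P(Y=2 | obs) = 1/30 / 1/15 = 1/2
P(Y=3 | obs) = 1/30 / 1/15 = 1/2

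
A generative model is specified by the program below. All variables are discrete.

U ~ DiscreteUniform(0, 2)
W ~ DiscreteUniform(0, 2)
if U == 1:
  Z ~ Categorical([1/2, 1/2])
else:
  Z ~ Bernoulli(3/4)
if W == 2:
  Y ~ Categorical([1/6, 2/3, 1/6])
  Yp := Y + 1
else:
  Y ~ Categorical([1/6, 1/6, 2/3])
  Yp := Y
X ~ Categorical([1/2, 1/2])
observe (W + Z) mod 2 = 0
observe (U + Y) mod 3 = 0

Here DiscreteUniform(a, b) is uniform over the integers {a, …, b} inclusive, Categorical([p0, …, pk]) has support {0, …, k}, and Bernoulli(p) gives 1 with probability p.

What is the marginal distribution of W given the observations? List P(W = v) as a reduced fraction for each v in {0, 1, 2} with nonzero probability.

Enumerate traces; 18 have nonzero weight after conditioning:
  (U=0, W=0, Z=0, Y=0, X=0) weight 1/432
  (U=0, W=0, Z=0, Y=0, X=1) weight 1/432
  (U=0, W=1, Z=1, Y=0, X=0) weight 1/144
  (U=0, W=1, Z=1, Y=0, X=1) weight 1/144
  (U=0, W=2, Z=0, Y=0, X=0) weight 1/432
  (U=0, W=2, Z=0, Y=0, X=1) weight 1/432
  (U=1, W=0, Z=0, Y=2, X=0) weight 1/54
  (U=1, W=0, Z=0, Y=2, X=1) weight 1/54
  … 10 more
Group by W:
  weight(W=0) = 5/108
  weight(W=1) = 7/108
  weight(W=2) = 7/216
Total weight = 5/108 + 7/108 + 7/216 = 31/216
P(W=0 | obs) = 5/108 / 31/216 = 10/31
P(W=1 | obs) = 7/108 / 31/216 = 14/31
P(W=2 | obs) = 7/216 / 31/216 = 7/31

P(W=0) = 10/31, P(W=1) = 14/31, P(W=2) = 7/31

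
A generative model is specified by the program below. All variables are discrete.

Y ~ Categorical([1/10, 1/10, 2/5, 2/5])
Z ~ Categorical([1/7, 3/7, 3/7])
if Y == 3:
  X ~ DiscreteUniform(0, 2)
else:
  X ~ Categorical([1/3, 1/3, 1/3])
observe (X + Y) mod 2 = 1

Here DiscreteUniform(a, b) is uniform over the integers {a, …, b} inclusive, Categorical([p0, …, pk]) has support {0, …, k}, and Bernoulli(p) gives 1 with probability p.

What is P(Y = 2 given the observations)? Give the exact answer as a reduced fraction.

Enumerate traces; 18 have nonzero weight after conditioning:
  (Y=0, Z=0, X=1) weight 1/210
  (Y=0, Z=1, X=1) weight 1/70
  (Y=0, Z=2, X=1) weight 1/70
  (Y=1, Z=0, X=0) weight 1/210
  (Y=1, Z=0, X=2) weight 1/210
  (Y=1, Z=1, X=0) weight 1/70
  (Y=1, Z=1, X=2) weight 1/70
  (Y=1, Z=2, X=0) weight 1/70
  (Y=2, Z=0, X=1) weight 2/105
  (Y=3, Z=0, X=0) weight 2/105
  … 8 more
Group by Y:
  weight(Y=0) = 1/30
  weight(Y=1) = 1/15
  weight(Y=2) = 2/15
  weight(Y=3) = 4/15
Total weight = 1/30 + 1/15 + 2/15 + 4/15 = 1/2
P(Y=0 | obs) = 1/30 / 1/2 = 1/15
P(Y=1 | obs) = 1/15 / 1/2 = 2/15
P(Y=2 | obs) = 2/15 / 1/2 = 4/15
P(Y=3 | obs) = 4/15 / 1/2 = 8/15

P(Y = 2 | obs) = 4/15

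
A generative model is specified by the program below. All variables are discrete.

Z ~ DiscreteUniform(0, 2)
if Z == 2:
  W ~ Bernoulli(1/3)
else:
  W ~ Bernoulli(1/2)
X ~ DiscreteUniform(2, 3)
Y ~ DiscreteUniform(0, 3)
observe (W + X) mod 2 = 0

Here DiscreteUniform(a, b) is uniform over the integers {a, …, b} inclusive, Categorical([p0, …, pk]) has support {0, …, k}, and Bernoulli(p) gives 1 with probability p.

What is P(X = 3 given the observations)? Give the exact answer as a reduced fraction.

Enumerate traces; 24 have nonzero weight after conditioning:
  (Z=0, W=0, X=2, Y=0) weight 1/48
  (Z=0, W=0, X=2, Y=1) weight 1/48
  (Z=0, W=0, X=2, Y=2) weight 1/48
  (Z=0, W=0, X=2, Y=3) weight 1/48
  (Z=0, W=1, X=3, Y=0) weight 1/48
  (Z=0, W=1, X=3, Y=1) weight 1/48
  (Z=0, W=1, X=3, Y=2) weight 1/48
  (Z=0, W=1, X=3, Y=3) weight 1/48
  … 16 more
Group by X:
  weight(X=2) = 5/18
  weight(X=3) = 2/9
Total weight = 5/18 + 2/9 = 1/2
P(X=2 | obs) = 5/18 / 1/2 = 5/9
P(X=3 | obs) = 2/9 / 1/2 = 4/9

P(X = 3 | obs) = 4/9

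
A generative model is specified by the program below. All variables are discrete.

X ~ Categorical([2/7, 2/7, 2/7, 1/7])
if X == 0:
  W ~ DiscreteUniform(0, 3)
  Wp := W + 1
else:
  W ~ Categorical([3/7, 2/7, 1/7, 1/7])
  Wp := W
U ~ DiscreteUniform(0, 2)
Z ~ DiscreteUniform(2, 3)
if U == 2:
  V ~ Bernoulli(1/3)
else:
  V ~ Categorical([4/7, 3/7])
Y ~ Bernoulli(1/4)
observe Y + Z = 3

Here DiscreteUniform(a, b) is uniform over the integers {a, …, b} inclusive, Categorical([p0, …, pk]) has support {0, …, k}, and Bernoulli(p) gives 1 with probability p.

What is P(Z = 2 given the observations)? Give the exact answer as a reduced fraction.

Enumerate traces; 192 have nonzero weight after conditioning:
  (X=0, W=0, U=0, Z=2, V=0, Y=1) weight 1/588
  (X=0, W=0, U=0, Z=2, V=1, Y=1) weight 1/784
  (X=0, W=0, U=0, Z=3, V=0, Y=0) weight 1/196
  (X=0, W=0, U=0, Z=3, V=1, Y=0) weight 3/784
  (X=0, W=0, U=1, Z=2, V=0, Y=1) weight 1/588
  (X=0, W=0, U=1, Z=2, V=1, Y=1) weight 1/784
  (X=0, W=0, U=1, Z=3, V=0, Y=0) weight 1/196
  (X=0, W=0, U=1, Z=3, V=1, Y=0) weight 3/784
  … 184 more
Group by Z:
  weight(Z=2) = 1/8
  weight(Z=3) = 3/8
Total weight = 1/8 + 3/8 = 1/2
P(Z=2 | obs) = 1/8 / 1/2 = 1/4
P(Z=3 | obs) = 3/8 / 1/2 = 3/4

P(Z = 2 | obs) = 1/4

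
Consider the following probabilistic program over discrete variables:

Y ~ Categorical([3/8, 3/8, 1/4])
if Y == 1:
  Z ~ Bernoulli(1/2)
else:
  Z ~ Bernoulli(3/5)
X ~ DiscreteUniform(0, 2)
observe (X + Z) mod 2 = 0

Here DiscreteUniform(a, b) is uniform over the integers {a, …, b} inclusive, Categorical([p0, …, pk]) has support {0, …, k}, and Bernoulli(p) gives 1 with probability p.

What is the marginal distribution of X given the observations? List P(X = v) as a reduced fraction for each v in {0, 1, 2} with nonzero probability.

Enumerate traces; 9 have nonzero weight after conditioning:
  (Y=0, Z=0, X=0) weight 1/20
  (Y=0, Z=0, X=2) weight 1/20
  (Y=0, Z=1, X=1) weight 3/40
  (Y=1, Z=0, X=0) weight 1/16
  (Y=1, Z=0, X=2) weight 1/16
  (Y=1, Z=1, X=1) weight 1/16
  (Y=2, Z=0, X=0) weight 1/30
  (Y=2, Z=0, X=2) weight 1/30
  … 1 more
Group by X:
  weight(X=0) = 7/48
  weight(X=1) = 3/16
  weight(X=2) = 7/48
Total weight = 7/48 + 3/16 + 7/48 = 23/48
P(X=0 | obs) = 7/48 / 23/48 = 7/23
P(X=1 | obs) = 3/16 / 23/48 = 9/23
P(X=2 | obs) = 7/48 / 23/48 = 7/23

P(X=0) = 7/23, P(X=1) = 9/23, P(X=2) = 7/23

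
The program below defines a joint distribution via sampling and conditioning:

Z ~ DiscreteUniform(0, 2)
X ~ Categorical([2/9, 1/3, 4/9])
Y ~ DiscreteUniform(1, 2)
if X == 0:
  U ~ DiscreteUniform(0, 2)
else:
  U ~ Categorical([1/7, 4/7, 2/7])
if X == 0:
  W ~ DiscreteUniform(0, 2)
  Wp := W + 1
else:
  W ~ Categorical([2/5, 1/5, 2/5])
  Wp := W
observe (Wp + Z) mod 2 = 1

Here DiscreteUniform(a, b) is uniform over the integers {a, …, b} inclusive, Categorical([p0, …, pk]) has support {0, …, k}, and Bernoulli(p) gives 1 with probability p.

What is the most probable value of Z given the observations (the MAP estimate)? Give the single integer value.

Enumerate traces; 78 have nonzero weight after conditioning:
  (Z=0, X=0, Y=1, U=0, W=0) weight 1/243
  (Z=0, X=0, Y=1, U=0, W=2) weight 1/243
  (Z=0, X=0, Y=1, U=1, W=0) weight 1/243
  (Z=0, X=0, Y=1, U=1, W=2) weight 1/243
  (Z=0, X=0, Y=1, U=2, W=0) weight 1/243
  (Z=0, X=0, Y=1, U=2, W=2) weight 1/243
  (Z=0, X=0, Y=2, U=0, W=0) weight 1/243
  (Z=0, X=0, Y=2, U=0, W=2) weight 1/243
  (Z=1, X=0, Y=1, U=0, W=1) weight 1/243
  (Z=2, X=0, Y=1, U=0, W=0) weight 1/243
  … 68 more
Group by Z:
  weight(Z=0) = 41/405
  weight(Z=1) = 94/405
  weight(Z=2) = 41/405
Total weight = 41/405 + 94/405 + 41/405 = 176/405
P(Z=0 | obs) = 41/405 / 176/405 = 41/176
P(Z=1 | obs) = 94/405 / 176/405 = 47/88
P(Z=2 | obs) = 41/405 / 176/405 = 41/176
argmax = 1

argmax_v P(Z = v | obs) = 1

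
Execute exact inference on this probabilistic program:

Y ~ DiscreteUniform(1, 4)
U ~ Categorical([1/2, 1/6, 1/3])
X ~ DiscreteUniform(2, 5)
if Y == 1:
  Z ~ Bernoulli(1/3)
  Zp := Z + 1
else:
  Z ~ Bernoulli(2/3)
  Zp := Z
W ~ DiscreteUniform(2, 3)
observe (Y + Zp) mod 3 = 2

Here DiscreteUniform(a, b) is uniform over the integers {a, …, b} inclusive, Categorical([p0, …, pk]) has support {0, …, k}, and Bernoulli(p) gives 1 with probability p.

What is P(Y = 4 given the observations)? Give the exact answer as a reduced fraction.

Enumerate traces; 72 have nonzero weight after conditioning:
  (Y=1, U=0, X=2, Z=0, W=2) weight 1/96
  (Y=1, U=0, X=2, Z=0, W=3) weight 1/96
  (Y=1, U=0, X=3, Z=0, W=2) weight 1/96
  (Y=1, U=0, X=3, Z=0, W=3) weight 1/96
  (Y=1, U=0, X=4, Z=0, W=2) weight 1/96
  (Y=1, U=0, X=4, Z=0, W=3) weight 1/96
  (Y=1, U=0, X=5, Z=0, W=2) weight 1/96
  (Y=1, U=0, X=5, Z=0, W=3) weight 1/96
  (Y=2, U=0, X=2, Z=0, W=2) weight 1/192
  (Y=4, U=0, X=2, Z=1, W=2) weight 1/96
  … 62 more
Group by Y:
  weight(Y=1) = 1/6
  weight(Y=2) = 1/12
  weight(Y=4) = 1/6
Total weight = 1/6 + 1/12 + 1/6 = 5/12
P(Y=1 | obs) = 1/6 / 5/12 = 2/5
P(Y=2 | obs) = 1/12 / 5/12 = 1/5
P(Y=4 | obs) = 1/6 / 5/12 = 2/5

P(Y = 4 | obs) = 2/5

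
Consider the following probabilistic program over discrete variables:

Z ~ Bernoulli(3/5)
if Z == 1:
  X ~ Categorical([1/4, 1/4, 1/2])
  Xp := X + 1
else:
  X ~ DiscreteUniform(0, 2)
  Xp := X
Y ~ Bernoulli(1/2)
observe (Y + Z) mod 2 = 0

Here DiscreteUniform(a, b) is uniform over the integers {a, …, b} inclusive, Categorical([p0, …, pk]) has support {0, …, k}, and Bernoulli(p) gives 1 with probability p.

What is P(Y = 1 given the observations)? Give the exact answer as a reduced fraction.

Enumerate traces; 6 have nonzero weight after conditioning:
  (Z=0, X=0, Y=0) weight 1/15
  (Z=0, X=1, Y=0) weight 1/15
  (Z=0, X=2, Y=0) weight 1/15
  (Z=1, X=0, Y=1) weight 3/40
  (Z=1, X=1, Y=1) weight 3/40
  (Z=1, X=2, Y=1) weight 3/20
Group by Y:
  weight(Y=0) = 1/5
  weight(Y=1) = 3/10
Total weight = 1/5 + 3/10 = 1/2
P(Y=0 | obs) = 1/5 / 1/2 = 2/5
P(Y=1 | obs) = 3/10 / 1/2 = 3/5

P(Y = 1 | obs) = 3/5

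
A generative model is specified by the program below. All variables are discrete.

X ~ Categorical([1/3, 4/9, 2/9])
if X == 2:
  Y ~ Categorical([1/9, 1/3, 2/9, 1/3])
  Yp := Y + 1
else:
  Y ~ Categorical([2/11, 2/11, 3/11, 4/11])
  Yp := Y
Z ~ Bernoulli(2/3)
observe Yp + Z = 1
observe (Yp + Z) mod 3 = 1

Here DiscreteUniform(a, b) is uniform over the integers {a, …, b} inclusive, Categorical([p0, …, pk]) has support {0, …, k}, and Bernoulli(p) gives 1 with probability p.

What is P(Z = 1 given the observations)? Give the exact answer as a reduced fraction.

P(Z = 1 | obs) = 63/100

Enumerate traces; 5 have nonzero weight after conditioning:
  (X=0, Y=0, Z=1) weight 4/99
  (X=0, Y=1, Z=0) weight 2/99
  (X=1, Y=0, Z=1) weight 16/297
  (X=1, Y=1, Z=0) weight 8/297
  (X=2, Y=0, Z=0) weight 2/243
Group by Z:
  weight(Z=0) = 148/2673
  weight(Z=1) = 28/297
Total weight = 148/2673 + 28/297 = 400/2673
P(Z=0 | obs) = 148/2673 / 400/2673 = 37/100
P(Z=1 | obs) = 28/297 / 400/2673 = 63/100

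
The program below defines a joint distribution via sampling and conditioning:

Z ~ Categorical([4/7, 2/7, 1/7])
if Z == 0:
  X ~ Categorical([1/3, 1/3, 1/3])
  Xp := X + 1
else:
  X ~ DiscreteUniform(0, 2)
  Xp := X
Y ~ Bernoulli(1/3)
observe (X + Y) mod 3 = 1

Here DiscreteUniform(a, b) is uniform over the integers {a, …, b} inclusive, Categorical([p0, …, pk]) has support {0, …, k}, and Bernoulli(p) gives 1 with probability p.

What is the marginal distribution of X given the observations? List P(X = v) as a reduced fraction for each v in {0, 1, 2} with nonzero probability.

Enumerate traces; 6 have nonzero weight after conditioning:
  (Z=0, X=0, Y=1) weight 4/63
  (Z=0, X=1, Y=0) weight 8/63
  (Z=1, X=0, Y=1) weight 2/63
  (Z=1, X=1, Y=0) weight 4/63
  (Z=2, X=0, Y=1) weight 1/63
  (Z=2, X=1, Y=0) weight 2/63
Group by X:
  weight(X=0) = 1/9
  weight(X=1) = 2/9
Total weight = 1/9 + 2/9 = 1/3
P(X=0 | obs) = 1/9 / 1/3 = 1/3
P(X=1 | obs) = 2/9 / 1/3 = 2/3

P(X=0) = 1/3, P(X=1) = 2/3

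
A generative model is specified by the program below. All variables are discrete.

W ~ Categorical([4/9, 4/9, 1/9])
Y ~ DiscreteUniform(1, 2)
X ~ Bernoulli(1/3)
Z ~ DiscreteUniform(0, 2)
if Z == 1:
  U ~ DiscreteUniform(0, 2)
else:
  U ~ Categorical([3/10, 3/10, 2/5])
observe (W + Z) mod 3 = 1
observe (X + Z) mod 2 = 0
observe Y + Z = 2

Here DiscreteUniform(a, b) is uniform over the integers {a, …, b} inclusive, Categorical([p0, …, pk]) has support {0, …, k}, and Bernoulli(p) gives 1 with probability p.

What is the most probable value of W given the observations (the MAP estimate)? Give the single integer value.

Enumerate traces; 6 have nonzero weight after conditioning:
  (W=0, Y=1, X=1, Z=1, U=0) weight 2/243
  (W=0, Y=1, X=1, Z=1, U=1) weight 2/243
  (W=0, Y=1, X=1, Z=1, U=2) weight 2/243
  (W=1, Y=2, X=0, Z=0, U=0) weight 2/135
  (W=1, Y=2, X=0, Z=0, U=1) weight 2/135
  (W=1, Y=2, X=0, Z=0, U=2) weight 8/405
Group by W:
  weight(W=0) = 2/81
  weight(W=1) = 4/81
Total weight = 2/81 + 4/81 = 2/27
P(W=0 | obs) = 2/81 / 2/27 = 1/3
P(W=1 | obs) = 4/81 / 2/27 = 2/3
argmax = 1

argmax_v P(W = v | obs) = 1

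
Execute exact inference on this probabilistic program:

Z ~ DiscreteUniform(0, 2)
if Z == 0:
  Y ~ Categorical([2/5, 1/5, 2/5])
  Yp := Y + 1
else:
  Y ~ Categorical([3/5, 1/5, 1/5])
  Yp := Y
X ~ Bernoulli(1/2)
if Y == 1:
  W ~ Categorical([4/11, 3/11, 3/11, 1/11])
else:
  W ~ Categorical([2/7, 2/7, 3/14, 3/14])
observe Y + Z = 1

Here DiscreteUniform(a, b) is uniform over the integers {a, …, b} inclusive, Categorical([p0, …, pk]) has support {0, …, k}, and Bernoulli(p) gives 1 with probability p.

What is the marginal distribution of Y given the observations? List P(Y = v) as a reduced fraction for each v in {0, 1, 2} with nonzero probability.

P(Y=0) = 3/4, P(Y=1) = 1/4

Enumerate traces; 16 have nonzero weight after conditioning:
  (Z=0, Y=1, X=0, W=0) weight 2/165
  (Z=0, Y=1, X=0, W=1) weight 1/110
  (Z=0, Y=1, X=0, W=2) weight 1/110
  (Z=0, Y=1, X=0, W=3) weight 1/330
  (Z=0, Y=1, X=1, W=0) weight 2/165
  (Z=0, Y=1, X=1, W=1) weight 1/110
  (Z=0, Y=1, X=1, W=2) weight 1/110
  (Z=0, Y=1, X=1, W=3) weight 1/330
  (Z=1, Y=0, X=0, W=0) weight 1/35
  … 7 more
Group by Y:
  weight(Y=0) = 1/5
  weight(Y=1) = 1/15
Total weight = 1/5 + 1/15 = 4/15
P(Y=0 | obs) = 1/5 / 4/15 = 3/4
P(Y=1 | obs) = 1/15 / 4/15 = 1/4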